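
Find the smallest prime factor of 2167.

11

2167 is odd.
Digit sum 16, not divisible by 3.
Ends in 7: not divisible by 5.
7: 2167 = 7·309 + 4
11: 2167 = 11·197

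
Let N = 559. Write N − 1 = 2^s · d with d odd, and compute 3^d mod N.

131

559 − 1 = 558 = 2^1 · 279, so d = 279.
3^1 ≡ 3 (mod 559)
3^2 ≡ 3^2 = 9 ≡ 9 (mod 559)
3^4 ≡ 9^2 = 81 ≡ 81 (mod 559)
3^8 ≡ 81^2 = 6561 ≡ 412 (mod 559)
3^16 ≡ 412^2 = 169744 ≡ 367 (mod 559)
3^32 ≡ 367^2 = 134689 ≡ 529 (mod 559)
3^64 ≡ 529^2 = 279841 ≡ 341 (mod 559)
3^128 ≡ 341^2 = 116281 ≡ 9 (mod 559)
3^256 ≡ 9^2 = 81 ≡ 81 (mod 559)
279 = 256 + 16 + 4 + 2 + 1 in binary powers of 2.
So 3^279 ≡ 81 · 367 · 81 · 9 · 3 ≡ 131 (mod 559).
Squaring chain: 131; never reaches −1, so base 3 is a Miller–Rabin witness that 559 is composite.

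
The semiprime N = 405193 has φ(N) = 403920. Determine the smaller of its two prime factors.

613

φ(n) = (p−1)(q−1) = n − (p+q) + 1, so p + q = 405193 − 403920 + 1 = 1274.
p and q are the roots of t² − 1274t + 405193 = 0.
Discriminant: 1274² − 4·405193 = 1623076 − 1620772 = 2304; √2304 = 48.
q = (1274 − 48)/2 = 613, p = (1274 + 48)/2 = 661.
Check: 613 · 661 = 405193.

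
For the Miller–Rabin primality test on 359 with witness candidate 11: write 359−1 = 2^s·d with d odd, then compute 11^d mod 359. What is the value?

1

359 − 1 = 358 = 2^1 · 179, so d = 179.
11^1 ≡ 11 (mod 359)
11^2 ≡ 11^2 = 121 ≡ 121 (mod 359)
11^4 ≡ 121^2 = 14641 ≡ 281 (mod 359)
11^8 ≡ 281^2 = 78961 ≡ 340 (mod 359)
11^16 ≡ 340^2 = 115600 ≡ 2 (mod 359)
11^32 ≡ 2^2 = 4 ≡ 4 (mod 359)
11^64 ≡ 4^2 = 16 ≡ 16 (mod 359)
11^128 ≡ 16^2 = 256 ≡ 256 (mod 359)
179 = 128 + 32 + 16 + 2 + 1 in binary powers of 2.
So 11^179 ≡ 256 · 4 · 2 · 121 · 11 ≡ 1 (mod 359).
Since 11^d ≡ 1 (mod 359), base 11 does not prove 359 composite.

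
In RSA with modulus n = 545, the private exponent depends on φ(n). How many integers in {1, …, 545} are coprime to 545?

432

Factor: 545 = 5 · 109.
φ(545) = (5−1) · (109−1) = 4 · 108 = 432.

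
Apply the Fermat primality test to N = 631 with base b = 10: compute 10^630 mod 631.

10^1 ≡ 10 (mod 631)
10^2 ≡ 10^2 = 100 ≡ 100 (mod 631)
10^4 ≡ 100^2 = 10000 ≡ 535 (mod 631)
10^8 ≡ 535^2 = 286225 ≡ 382 (mod 631)
10^16 ≡ 382^2 = 145924 ≡ 163 (mod 631)
10^32 ≡ 163^2 = 26569 ≡ 67 (mod 631)
10^64 ≡ 67^2 = 4489 ≡ 72 (mod 631)
10^128 ≡ 72^2 = 5184 ≡ 136 (mod 631)
10^256 ≡ 136^2 = 18496 ≡ 197 (mod 631)
10^512 ≡ 197^2 = 38809 ≡ 318 (mod 631)
630 = 512 + 64 + 32 + 16 + 4 + 2 in binary powers of 2.
So 10^630 ≡ 318 · 72 · 67 · 163 · 535 · 100 ≡ 1 (mod 631).
Since the result is 1, base 10 gives no evidence that 631 is composite.

1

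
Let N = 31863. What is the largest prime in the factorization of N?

31863 = 3 · 10621
10621 = 13 · 817
817 = 19 · 43
43 is prime.
So 31863 = 3 · 13 · 19 · 43; the largest prime factor is 43.

43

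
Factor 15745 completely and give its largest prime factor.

67

15745 = 5 · 3149
3149 = 47 · 67
67 is prime.
So 15745 = 5 · 47 · 67; the largest prime factor is 67.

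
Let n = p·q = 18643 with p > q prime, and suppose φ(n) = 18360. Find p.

181

φ(n) = (p−1)(q−1) = n − (p+q) + 1, so p + q = 18643 − 18360 + 1 = 284.
p and q are the roots of t² − 284t + 18643 = 0.
Discriminant: 284² − 4·18643 = 80656 − 74572 = 6084; √6084 = 78.
q = (284 − 78)/2 = 103, p = (284 + 78)/2 = 181.
Check: 103 · 181 = 18643.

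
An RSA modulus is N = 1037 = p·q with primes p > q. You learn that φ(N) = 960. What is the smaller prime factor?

φ(n) = (p−1)(q−1) = n − (p+q) + 1, so p + q = 1037 − 960 + 1 = 78.
p and q are the roots of t² − 78t + 1037 = 0.
Discriminant: 78² − 4·1037 = 6084 − 4148 = 1936; √1936 = 44.
q = (78 − 44)/2 = 17, p = (78 + 44)/2 = 61.
Check: 17 · 61 = 1037.

17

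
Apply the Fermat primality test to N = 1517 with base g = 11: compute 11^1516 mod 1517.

359

11^1 ≡ 11 (mod 1517)
11^2 ≡ 11^2 = 121 ≡ 121 (mod 1517)
11^4 ≡ 121^2 = 14641 ≡ 988 (mod 1517)
11^8 ≡ 988^2 = 976144 ≡ 713 (mod 1517)
11^16 ≡ 713^2 = 508369 ≡ 174 (mod 1517)
11^32 ≡ 174^2 = 30276 ≡ 1453 (mod 1517)
11^64 ≡ 1453^2 = 2111209 ≡ 1062 (mod 1517)
11^128 ≡ 1062^2 = 1127844 ≡ 713 (mod 1517)
11^256 ≡ 713^2 = 508369 ≡ 174 (mod 1517)
11^512 ≡ 174^2 = 30276 ≡ 1453 (mod 1517)
11^1024 ≡ 1453^2 = 2111209 ≡ 1062 (mod 1517)
1516 = 1024 + 256 + 128 + 64 + 32 + 8 + 4 in binary powers of 2.
So 11^1516 ≡ 1062 · 174 · 713 · 1062 · 1453 · 713 · 988 ≡ 359 (mod 1517).
Since 359 ≠ 1, base 11 is a Fermat witness: 1517 is composite.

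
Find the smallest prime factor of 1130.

2

1130 is even: 2 divides it.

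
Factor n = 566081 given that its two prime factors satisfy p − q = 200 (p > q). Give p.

Since p = q + 200, we have 566081 = q(q + 200), so q² + 200q − 566081 = 0.
Discriminant: 200² + 4·566081 = 40000 + 2264324 = 2304324; √2304324 = 1518.
q = (−200 + 1518)/2 = 659, and p = q + 200 = 859.
Check: 659 · 859 = 566081.

859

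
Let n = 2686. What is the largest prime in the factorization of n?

2686 = 2 · 1343
1343 = 17 · 79
79 is prime.
So 2686 = 2 · 17 · 79; the largest prime factor is 79.

79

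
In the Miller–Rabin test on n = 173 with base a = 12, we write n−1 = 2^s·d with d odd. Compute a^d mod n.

173 − 1 = 172 = 2^2 · 43, so d = 43.
12^1 ≡ 12 (mod 173)
12^2 ≡ 12^2 = 144 ≡ 144 (mod 173)
12^4 ≡ 144^2 = 20736 ≡ 149 (mod 173)
12^8 ≡ 149^2 = 22201 ≡ 57 (mod 173)
12^16 ≡ 57^2 = 3249 ≡ 135 (mod 173)
12^32 ≡ 135^2 = 18225 ≡ 60 (mod 173)
43 = 32 + 8 + 2 + 1 in binary powers of 2.
So 12^43 ≡ 60 · 57 · 144 · 12 ≡ 80 (mod 173).
Squaring chain: 80 → 172; reaches −1, so base 12 does not prove 173 composite.

80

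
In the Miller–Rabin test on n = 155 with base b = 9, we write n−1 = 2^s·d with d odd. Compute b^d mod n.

19

155 − 1 = 154 = 2^1 · 77, so d = 77.
9^1 ≡ 9 (mod 155)
9^2 ≡ 9^2 = 81 ≡ 81 (mod 155)
9^4 ≡ 81^2 = 6561 ≡ 51 (mod 155)
9^8 ≡ 51^2 = 2601 ≡ 121 (mod 155)
9^16 ≡ 121^2 = 14641 ≡ 71 (mod 155)
9^32 ≡ 71^2 = 5041 ≡ 81 (mod 155)
9^64 ≡ 81^2 = 6561 ≡ 51 (mod 155)
77 = 64 + 8 + 4 + 1 in binary powers of 2.
So 9^77 ≡ 51 · 121 · 51 · 9 ≡ 19 (mod 155).
Squaring chain: 19; never reaches −1, so base 9 is a Miller–Rabin witness that 155 is composite.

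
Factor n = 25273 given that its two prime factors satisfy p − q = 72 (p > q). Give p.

199

Since p = q + 72, we have 25273 = q(q + 72), so q² + 72q − 25273 = 0.
Discriminant: 72² + 4·25273 = 5184 + 101092 = 106276; √106276 = 326.
q = (−72 + 326)/2 = 127, and p = q + 72 = 199.
Check: 127 · 199 = 25273.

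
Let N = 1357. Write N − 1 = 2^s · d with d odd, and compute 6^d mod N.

1212

1357 − 1 = 1356 = 2^2 · 339, so d = 339.
6^1 ≡ 6 (mod 1357)
6^2 ≡ 6^2 = 36 ≡ 36 (mod 1357)
6^4 ≡ 36^2 = 1296 ≡ 1296 (mod 1357)
6^8 ≡ 1296^2 = 1679616 ≡ 1007 (mod 1357)
6^16 ≡ 1007^2 = 1014049 ≡ 370 (mod 1357)
6^32 ≡ 370^2 = 136900 ≡ 1200 (mod 1357)
6^64 ≡ 1200^2 = 1440000 ≡ 223 (mod 1357)
6^128 ≡ 223^2 = 49729 ≡ 877 (mod 1357)
6^256 ≡ 877^2 = 769129 ≡ 1067 (mod 1357)
339 = 256 + 64 + 16 + 2 + 1 in binary powers of 2.
So 6^339 ≡ 1067 · 223 · 370 · 36 · 6 ≡ 1212 (mod 1357).
Squaring chain: 1212 → 670; never reaches −1, so base 6 is a Miller–Rabin witness that 1357 is composite.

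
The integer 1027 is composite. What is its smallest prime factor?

13

1027 is odd.
Digit sum 10, not divisible by 3.
Ends in 7: not divisible by 5.
7: 1027 = 7·146 + 5
11: 1027 = 11·93 + 4
13: 1027 = 13·79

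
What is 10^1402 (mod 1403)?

10^1 ≡ 10 (mod 1403)
10^2 ≡ 10^2 = 100 ≡ 100 (mod 1403)
10^4 ≡ 100^2 = 10000 ≡ 179 (mod 1403)
10^8 ≡ 179^2 = 32041 ≡ 1175 (mod 1403)
10^16 ≡ 1175^2 = 1380625 ≡ 73 (mod 1403)
10^32 ≡ 73^2 = 5329 ≡ 1120 (mod 1403)
10^64 ≡ 1120^2 = 1254400 ≡ 118 (mod 1403)
10^128 ≡ 118^2 = 13924 ≡ 1297 (mod 1403)
10^256 ≡ 1297^2 = 1682209 ≡ 12 (mod 1403)
10^512 ≡ 12^2 = 144 ≡ 144 (mod 1403)
10^1024 ≡ 144^2 = 20736 ≡ 1094 (mod 1403)
1402 = 1024 + 256 + 64 + 32 + 16 + 8 + 2 in binary powers of 2.
So 10^1402 ≡ 1094 · 12 · 118 · 1120 · 73 · 1175 · 100 ≡ 1361 (mod 1403).
Since 1361 ≠ 1, base 10 is a Fermat witness: 1403 is composite.

1361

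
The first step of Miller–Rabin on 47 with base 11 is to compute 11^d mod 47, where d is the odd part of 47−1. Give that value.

46

47 − 1 = 46 = 2^1 · 23, so d = 23.
11^1 ≡ 11 (mod 47)
11^2 ≡ 11^2 = 121 ≡ 27 (mod 47)
11^4 ≡ 27^2 = 729 ≡ 24 (mod 47)
11^8 ≡ 24^2 = 576 ≡ 12 (mod 47)
11^16 ≡ 12^2 = 144 ≡ 3 (mod 47)
23 = 16 + 4 + 2 + 1 in binary powers of 2.
So 11^23 ≡ 3 · 24 · 27 · 11 ≡ 46 (mod 47).
Since 11^d ≡ 46 (mod 47), base 11 does not prove 47 composite.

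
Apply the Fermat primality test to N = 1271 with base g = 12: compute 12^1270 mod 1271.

12^1 ≡ 12 (mod 1271)
12^2 ≡ 12^2 = 144 ≡ 144 (mod 1271)
12^4 ≡ 144^2 = 20736 ≡ 400 (mod 1271)
12^8 ≡ 400^2 = 160000 ≡ 1125 (mod 1271)
12^16 ≡ 1125^2 = 1265625 ≡ 980 (mod 1271)
12^32 ≡ 980^2 = 960400 ≡ 795 (mod 1271)
12^64 ≡ 795^2 = 632025 ≡ 338 (mod 1271)
12^128 ≡ 338^2 = 114244 ≡ 1125 (mod 1271)
12^256 ≡ 1125^2 = 1265625 ≡ 980 (mod 1271)
12^512 ≡ 980^2 = 960400 ≡ 795 (mod 1271)
12^1024 ≡ 795^2 = 632025 ≡ 338 (mod 1271)
1270 = 1024 + 128 + 64 + 32 + 16 + 4 + 2 in binary powers of 2.
So 12^1270 ≡ 338 · 1125 · 338 · 795 · 980 · 400 · 144 ≡ 893 (mod 1271).
Since 893 ≠ 1, base 12 is a Fermat witness: 1271 is composite.

893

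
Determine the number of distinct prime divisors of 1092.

4

1092 = 2^2 · 273
273 = 3 · 91
91 = 7 · 13
1092 = 2^2 · 3 · 7 · 13, which has 4 distinct prime factors.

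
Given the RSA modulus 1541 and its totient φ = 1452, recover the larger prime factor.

67

φ(n) = (p−1)(q−1) = n − (p+q) + 1, so p + q = 1541 − 1452 + 1 = 90.
p and q are the roots of t² − 90t + 1541 = 0.
Discriminant: 90² − 4·1541 = 8100 − 6164 = 1936; √1936 = 44.
q = (90 − 44)/2 = 23, p = (90 + 44)/2 = 67.
Check: 23 · 67 = 1541.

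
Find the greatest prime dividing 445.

445 = 5 · 89
89 is prime.
So 445 = 5 · 89; the largest prime factor is 89.

89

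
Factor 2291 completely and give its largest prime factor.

2291 = 29 · 79
79 is prime.
So 2291 = 29 · 79; the largest prime factor is 79.

79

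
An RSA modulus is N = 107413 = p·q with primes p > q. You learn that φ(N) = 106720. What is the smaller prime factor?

φ(n) = (p−1)(q−1) = n − (p+q) + 1, so p + q = 107413 − 106720 + 1 = 694.
p and q are the roots of t² − 694t + 107413 = 0.
Discriminant: 694² − 4·107413 = 481636 − 429652 = 51984; √51984 = 228.
q = (694 − 228)/2 = 233, p = (694 + 228)/2 = 461.
Check: 233 · 461 = 107413.

233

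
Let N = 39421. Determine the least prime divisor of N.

79

39421 is odd.
Digit sum 19, not divisible by 3.
Ends in 1: not divisible by 5.
7: 39421 = 7·5631 + 4
11: 39421 = 11·3583 + 8
13: 39421 = 13·3032 + 5
17: 39421 = 17·2318 + 15
19: 39421 = 19·2074 + 15
23: 39421 = 23·1713 + 22
29: 39421 = 29·1359 + 10
31: 39421 = 31·1271 + 20
37: 39421 = 37·1065 + 16
41: 39421 = 41·961 + 20
43: 39421 = 43·916 + 33
47: 39421 = 47·838 + 35
53: 39421 = 53·743 + 42
59: 39421 = 59·668 + 9
61: 39421 = 61·646 + 15
67: 39421 = 67·588 + 25
71: 39421 = 71·555 + 16
73: 39421 = 73·540 + 1
79: 39421 = 79·499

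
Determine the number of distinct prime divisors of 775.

2

775 = 5^2 · 31
775 = 5^2 · 31, which has 2 distinct prime factors.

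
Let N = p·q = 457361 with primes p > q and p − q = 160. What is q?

601

Since p = q + 160, we have 457361 = q(q + 160), so q² + 160q − 457361 = 0.
Discriminant: 160² + 4·457361 = 25600 + 1829444 = 1855044; √1855044 = 1362.
q = (−160 + 1362)/2 = 601, and p = q + 160 = 761.
Check: 601 · 761 = 457361.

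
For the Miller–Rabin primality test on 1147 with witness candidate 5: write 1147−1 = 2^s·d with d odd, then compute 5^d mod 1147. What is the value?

156

1147 − 1 = 1146 = 2^1 · 573, so d = 573.
5^1 ≡ 5 (mod 1147)
5^2 ≡ 5^2 = 25 ≡ 25 (mod 1147)
5^4 ≡ 25^2 = 625 ≡ 625 (mod 1147)
5^8 ≡ 625^2 = 390625 ≡ 645 (mod 1147)
5^16 ≡ 645^2 = 416025 ≡ 811 (mod 1147)
5^32 ≡ 811^2 = 657721 ≡ 490 (mod 1147)
5^64 ≡ 490^2 = 240100 ≡ 377 (mod 1147)
5^128 ≡ 377^2 = 142129 ≡ 1048 (mod 1147)
5^256 ≡ 1048^2 = 1098304 ≡ 625 (mod 1147)
5^512 ≡ 625^2 = 390625 ≡ 645 (mod 1147)
573 = 512 + 32 + 16 + 8 + 4 + 1 in binary powers of 2.
So 5^573 ≡ 645 · 490 · 811 · 645 · 625 · 5 ≡ 156 (mod 1147).
Squaring chain: 156; never reaches −1, so base 5 is a Miller–Rabin witness that 1147 is composite.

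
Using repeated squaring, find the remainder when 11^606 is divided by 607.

11^1 ≡ 11 (mod 607)
11^2 ≡ 11^2 = 121 ≡ 121 (mod 607)
11^4 ≡ 121^2 = 14641 ≡ 73 (mod 607)
11^8 ≡ 73^2 = 5329 ≡ 473 (mod 607)
11^16 ≡ 473^2 = 223729 ≡ 353 (mod 607)
11^32 ≡ 353^2 = 124609 ≡ 174 (mod 607)
11^64 ≡ 174^2 = 30276 ≡ 533 (mod 607)
11^128 ≡ 533^2 = 284089 ≡ 13 (mod 607)
11^256 ≡ 13^2 = 169 ≡ 169 (mod 607)
11^512 ≡ 169^2 = 28561 ≡ 32 (mod 607)
606 = 512 + 64 + 16 + 8 + 4 + 2 in binary powers of 2.
So 11^606 ≡ 32 · 533 · 353 · 473 · 73 · 121 ≡ 1 (mod 607).
Since the result is 1, base 11 gives no evidence that 607 is composite.

1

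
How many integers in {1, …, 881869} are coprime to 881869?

848640

Factor: 881869 = 41 · 137 · 157.
φ(881869) = (41−1) · (137−1) · (157−1) = 40 · 136 · 156 = 848640.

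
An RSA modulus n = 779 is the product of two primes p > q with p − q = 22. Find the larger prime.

Since p = q + 22, we have 779 = q(q + 22), so q² + 22q − 779 = 0.
Discriminant: 22² + 4·779 = 484 + 3116 = 3600; √3600 = 60.
q = (−22 + 60)/2 = 19, and p = q + 22 = 41.
Check: 19 · 41 = 779.

41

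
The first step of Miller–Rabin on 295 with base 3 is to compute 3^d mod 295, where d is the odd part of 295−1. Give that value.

295 − 1 = 294 = 2^1 · 147, so d = 147.
3^1 ≡ 3 (mod 295)
3^2 ≡ 3^2 = 9 ≡ 9 (mod 295)
3^4 ≡ 9^2 = 81 ≡ 81 (mod 295)
3^8 ≡ 81^2 = 6561 ≡ 71 (mod 295)
3^16 ≡ 71^2 = 5041 ≡ 26 (mod 295)
3^32 ≡ 26^2 = 676 ≡ 86 (mod 295)
3^64 ≡ 86^2 = 7396 ≡ 21 (mod 295)
3^128 ≡ 21^2 = 441 ≡ 146 (mod 295)
147 = 128 + 16 + 2 + 1 in binary powers of 2.
So 3^147 ≡ 146 · 26 · 9 · 3 ≡ 127 (mod 295).
Squaring chain: 127; never reaches −1, so base 3 is a Miller–Rabin witness that 295 is composite.

127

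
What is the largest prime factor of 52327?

52327 = 11 · 4757
4757 = 67 · 71
71 is prime.
So 52327 = 11 · 67 · 71; the largest prime factor is 71.

71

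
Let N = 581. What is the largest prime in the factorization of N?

581 = 7 · 83
83 is prime.
So 581 = 7 · 83; the largest prime factor is 83.

83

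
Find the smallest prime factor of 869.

869 is odd.
Digit sum 23, not divisible by 3.
Ends in 9: not divisible by 5.
7: 869 = 7·124 + 1
11: 869 = 11·79

11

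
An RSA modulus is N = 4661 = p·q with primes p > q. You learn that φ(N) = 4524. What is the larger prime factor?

79

φ(n) = (p−1)(q−1) = n − (p+q) + 1, so p + q = 4661 − 4524 + 1 = 138.
p and q are the roots of t² − 138t + 4661 = 0.
Discriminant: 138² − 4·4661 = 19044 − 18644 = 400; √400 = 20.
q = (138 − 20)/2 = 59, p = (138 + 20)/2 = 79.
Check: 59 · 79 = 4661.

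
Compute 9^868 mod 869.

190

9^1 ≡ 9 (mod 869)
9^2 ≡ 9^2 = 81 ≡ 81 (mod 869)
9^4 ≡ 81^2 = 6561 ≡ 478 (mod 869)
9^8 ≡ 478^2 = 228484 ≡ 806 (mod 869)
9^16 ≡ 806^2 = 649636 ≡ 493 (mod 869)
9^32 ≡ 493^2 = 243049 ≡ 598 (mod 869)
9^64 ≡ 598^2 = 357604 ≡ 445 (mod 869)
9^128 ≡ 445^2 = 198025 ≡ 762 (mod 869)
9^256 ≡ 762^2 = 580644 ≡ 152 (mod 869)
9^512 ≡ 152^2 = 23104 ≡ 510 (mod 869)
868 = 512 + 256 + 64 + 32 + 4 in binary powers of 2.
So 9^868 ≡ 510 · 152 · 445 · 598 · 478 ≡ 190 (mod 869).
Since 190 ≠ 1, base 9 is a Fermat witness: 869 is composite.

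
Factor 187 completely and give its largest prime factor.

187 = 11 · 17
17 is prime.
So 187 = 11 · 17; the largest prime factor is 17.

17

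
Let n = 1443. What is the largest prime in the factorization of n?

37

1443 = 3 · 481
481 = 13 · 37
37 is prime.
So 1443 = 3 · 13 · 37; the largest prime factor is 37.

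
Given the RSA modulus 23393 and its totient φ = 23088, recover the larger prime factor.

157

φ(n) = (p−1)(q−1) = n − (p+q) + 1, so p + q = 23393 − 23088 + 1 = 306.
p and q are the roots of t² − 306t + 23393 = 0.
Discriminant: 306² − 4·23393 = 93636 − 93572 = 64; √64 = 8.
q = (306 − 8)/2 = 149, p = (306 + 8)/2 = 157.
Check: 149 · 157 = 23393.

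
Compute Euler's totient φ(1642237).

1596672

Factor: 1642237 = 67 · 127 · 193.
φ(1642237) = (67−1) · (127−1) · (193−1) = 66 · 126 · 192 = 1596672.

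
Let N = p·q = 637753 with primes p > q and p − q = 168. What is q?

Since p = q + 168, we have 637753 = q(q + 168), so q² + 168q − 637753 = 0.
Discriminant: 168² + 4·637753 = 28224 + 2551012 = 2579236; √2579236 = 1606.
q = (−168 + 1606)/2 = 719, and p = q + 168 = 887.
Check: 719 · 887 = 637753.

719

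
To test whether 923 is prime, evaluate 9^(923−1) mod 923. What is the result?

178

9^1 ≡ 9 (mod 923)
9^2 ≡ 9^2 = 81 ≡ 81 (mod 923)
9^4 ≡ 81^2 = 6561 ≡ 100 (mod 923)
9^8 ≡ 100^2 = 10000 ≡ 770 (mod 923)
9^16 ≡ 770^2 = 592900 ≡ 334 (mod 923)
9^32 ≡ 334^2 = 111556 ≡ 796 (mod 923)
9^64 ≡ 796^2 = 633616 ≡ 438 (mod 923)
9^128 ≡ 438^2 = 191844 ≡ 783 (mod 923)
9^256 ≡ 783^2 = 613089 ≡ 217 (mod 923)
9^512 ≡ 217^2 = 47089 ≡ 16 (mod 923)
922 = 512 + 256 + 128 + 16 + 8 + 2 in binary powers of 2.
So 9^922 ≡ 16 · 217 · 783 · 334 · 770 · 81 ≡ 178 (mod 923).
Since 178 ≠ 1, base 9 is a Fermat witness: 923 is composite.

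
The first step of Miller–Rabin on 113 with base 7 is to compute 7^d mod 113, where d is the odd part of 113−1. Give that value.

112

113 − 1 = 112 = 2^4 · 7, so d = 7.
7^1 ≡ 7 (mod 113)
7^2 ≡ 7^2 = 49 ≡ 49 (mod 113)
7^4 ≡ 49^2 = 2401 ≡ 28 (mod 113)
7 = 4 + 2 + 1 in binary powers of 2.
So 7^7 ≡ 28 · 49 · 7 ≡ 112 (mod 113).
Since 7^d ≡ 112 (mod 113), base 7 does not prove 113 composite.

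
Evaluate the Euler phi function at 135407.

127512

Factor: 135407 = 43 · 47 · 67.
φ(135407) = (43−1) · (47−1) · (67−1) = 42 · 46 · 66 = 127512.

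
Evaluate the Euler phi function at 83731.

77760

Factor: 83731 = 31 · 37 · 73.
φ(83731) = (31−1) · (37−1) · (73−1) = 30 · 36 · 72 = 77760.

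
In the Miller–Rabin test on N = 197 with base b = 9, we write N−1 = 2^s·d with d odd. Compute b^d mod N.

197 − 1 = 196 = 2^2 · 49, so d = 49.
9^1 ≡ 9 (mod 197)
9^2 ≡ 9^2 = 81 ≡ 81 (mod 197)
9^4 ≡ 81^2 = 6561 ≡ 60 (mod 197)
9^8 ≡ 60^2 = 3600 ≡ 54 (mod 197)
9^16 ≡ 54^2 = 2916 ≡ 158 (mod 197)
9^32 ≡ 158^2 = 24964 ≡ 142 (mod 197)
49 = 32 + 16 + 1 in binary powers of 2.
So 9^49 ≡ 142 · 158 · 9 ≡ 196 (mod 197).
Since 9^d ≡ 196 (mod 197), base 9 does not prove 197 composite.

196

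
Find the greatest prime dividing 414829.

89

414829 = 59 · 7031
7031 = 79 · 89
89 is prime.
So 414829 = 59 · 79 · 89; the largest prime factor is 89.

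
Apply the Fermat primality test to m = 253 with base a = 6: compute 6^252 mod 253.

6^1 ≡ 6 (mod 253)
6^2 ≡ 6^2 = 36 ≡ 36 (mod 253)
6^4 ≡ 36^2 = 1296 ≡ 31 (mod 253)
6^8 ≡ 31^2 = 961 ≡ 202 (mod 253)
6^16 ≡ 202^2 = 40804 ≡ 71 (mod 253)
6^32 ≡ 71^2 = 5041 ≡ 234 (mod 253)
6^64 ≡ 234^2 = 54756 ≡ 108 (mod 253)
6^128 ≡ 108^2 = 11664 ≡ 26 (mod 253)
252 = 128 + 64 + 32 + 16 + 8 + 4 in binary powers of 2.
So 6^252 ≡ 26 · 108 · 234 · 71 · 202 · 31 ≡ 234 (mod 253).
Since 234 ≠ 1, base 6 is a Fermat witness: 253 is composite.

234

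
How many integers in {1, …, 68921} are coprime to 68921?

67240

Factor: 68921 = 41^3.
φ(68921) = 41^2·(41−1) = 67240.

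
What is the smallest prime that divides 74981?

74981 is odd.
Digit sum 29, not divisible by 3.
Ends in 1: not divisible by 5.
7: 74981 = 7·10711 + 4
11: 74981 = 11·6816 + 5
13: 74981 = 13·5767 + 10
17: 74981 = 17·4410 + 11
19: 74981 = 19·3946 + 7
23: 74981 = 23·3260 + 1
29: 74981 = 29·2585 + 16
31: 74981 = 31·2418 + 23
37: 74981 = 37·2026 + 19
41: 74981 = 41·1828 + 33
43: 74981 = 43·1743 + 32
47: 74981 = 47·1595 + 16
53: 74981 = 53·1414 + 39
59: 74981 = 59·1270 + 51
61: 74981 = 61·1229 + 12
67: 74981 = 67·1119 + 8
71: 74981 = 71·1056 + 5
73: 74981 = 73·1027 + 10
79: 74981 = 79·949 + 10
83: 74981 = 83·903 + 32
89: 74981 = 89·842 + 43
97: 74981 = 97·773

97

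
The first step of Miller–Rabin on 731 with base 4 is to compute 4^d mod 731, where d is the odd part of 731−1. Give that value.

731 − 1 = 730 = 2^1 · 365, so d = 365.
4^1 ≡ 4 (mod 731)
4^2 ≡ 4^2 = 16 ≡ 16 (mod 731)
4^4 ≡ 16^2 = 256 ≡ 256 (mod 731)
4^8 ≡ 256^2 = 65536 ≡ 477 (mod 731)
4^16 ≡ 477^2 = 227529 ≡ 188 (mod 731)
4^32 ≡ 188^2 = 35344 ≡ 256 (mod 731)
4^64 ≡ 256^2 = 65536 ≡ 477 (mod 731)
4^128 ≡ 477^2 = 227529 ≡ 188 (mod 731)
4^256 ≡ 188^2 = 35344 ≡ 256 (mod 731)
365 = 256 + 64 + 32 + 8 + 4 + 1 in binary powers of 2.
So 4^365 ≡ 256 · 477 · 256 · 477 · 256 · 4 ≡ 4 (mod 731).
Squaring chain: 4; never reaches −1, so base 4 is a Miller–Rabin witness that 731 is composite.

4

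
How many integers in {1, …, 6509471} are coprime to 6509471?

Factor: 6509471 = 173 · 191 · 197.
φ(6509471) = (173−1) · (191−1) · (197−1) = 172 · 190 · 196 = 6405280.

6405280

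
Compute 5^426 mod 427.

5^1 ≡ 5 (mod 427)
5^2 ≡ 5^2 = 25 ≡ 25 (mod 427)
5^4 ≡ 25^2 = 625 ≡ 198 (mod 427)
5^8 ≡ 198^2 = 39204 ≡ 347 (mod 427)
5^16 ≡ 347^2 = 120409 ≡ 422 (mod 427)
5^32 ≡ 422^2 = 178084 ≡ 25 (mod 427)
5^64 ≡ 25^2 = 625 ≡ 198 (mod 427)
5^128 ≡ 198^2 = 39204 ≡ 347 (mod 427)
5^256 ≡ 347^2 = 120409 ≡ 422 (mod 427)
426 = 256 + 128 + 32 + 8 + 2 in binary powers of 2.
So 5^426 ≡ 422 · 347 · 25 · 347 · 25 ≡ 253 (mod 427).
Since 253 ≠ 1, base 5 is a Fermat witness: 427 is composite.

253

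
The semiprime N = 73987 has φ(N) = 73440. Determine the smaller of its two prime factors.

241

φ(n) = (p−1)(q−1) = n − (p+q) + 1, so p + q = 73987 − 73440 + 1 = 548.
p and q are the roots of t² − 548t + 73987 = 0.
Discriminant: 548² − 4·73987 = 300304 − 295948 = 4356; √4356 = 66.
q = (548 − 66)/2 = 241, p = (548 + 66)/2 = 307.
Check: 241 · 307 = 73987.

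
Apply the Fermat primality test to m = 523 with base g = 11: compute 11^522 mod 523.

11^1 ≡ 11 (mod 523)
11^2 ≡ 11^2 = 121 ≡ 121 (mod 523)
11^4 ≡ 121^2 = 14641 ≡ 520 (mod 523)
11^8 ≡ 520^2 = 270400 ≡ 9 (mod 523)
11^16 ≡ 9^2 = 81 ≡ 81 (mod 523)
11^32 ≡ 81^2 = 6561 ≡ 285 (mod 523)
11^64 ≡ 285^2 = 81225 ≡ 160 (mod 523)
11^128 ≡ 160^2 = 25600 ≡ 496 (mod 523)
11^256 ≡ 496^2 = 246016 ≡ 206 (mod 523)
11^512 ≡ 206^2 = 42436 ≡ 73 (mod 523)
522 = 512 + 8 + 2 in binary powers of 2.
So 11^522 ≡ 73 · 9 · 121 ≡ 1 (mod 523).
Since the result is 1, base 11 gives no evidence that 523 is composite.

1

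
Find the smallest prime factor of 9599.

9599 is odd.
Digit sum 32, not divisible by 3.
Ends in 9: not divisible by 5.
7: 9599 = 7·1371 + 2
11: 9599 = 11·872 + 7
13: 9599 = 13·738 + 5
17: 9599 = 17·564 + 11
19: 9599 = 19·505 + 4
23: 9599 = 23·417 + 8
29: 9599 = 29·331

29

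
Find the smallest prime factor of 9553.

41

9553 is odd.
Digit sum 22, not divisible by 3.
Ends in 3: not divisible by 5.
7: 9553 = 7·1364 + 5
11: 9553 = 11·868 + 5
13: 9553 = 13·734 + 11
17: 9553 = 17·561 + 16
19: 9553 = 19·502 + 15
23: 9553 = 23·415 + 8
29: 9553 = 29·329 + 12
31: 9553 = 31·308 + 5
37: 9553 = 37·258 + 7
41: 9553 = 41·233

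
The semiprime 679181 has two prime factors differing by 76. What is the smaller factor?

Since p = q + 76, we have 679181 = q(q + 76), so q² + 76q − 679181 = 0.
Discriminant: 76² + 4·679181 = 5776 + 2716724 = 2722500; √2722500 = 1650.
q = (−76 + 1650)/2 = 787, and p = q + 76 = 863.
Check: 787 · 863 = 679181.

787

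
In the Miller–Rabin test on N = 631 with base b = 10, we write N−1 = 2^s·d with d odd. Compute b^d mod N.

1

631 − 1 = 630 = 2^1 · 315, so d = 315.
10^1 ≡ 10 (mod 631)
10^2 ≡ 10^2 = 100 ≡ 100 (mod 631)
10^4 ≡ 100^2 = 10000 ≡ 535 (mod 631)
10^8 ≡ 535^2 = 286225 ≡ 382 (mod 631)
10^16 ≡ 382^2 = 145924 ≡ 163 (mod 631)
10^32 ≡ 163^2 = 26569 ≡ 67 (mod 631)
10^64 ≡ 67^2 = 4489 ≡ 72 (mod 631)
10^128 ≡ 72^2 = 5184 ≡ 136 (mod 631)
10^256 ≡ 136^2 = 18496 ≡ 197 (mod 631)
315 = 256 + 32 + 16 + 8 + 2 + 1 in binary powers of 2.
So 10^315 ≡ 197 · 67 · 163 · 382 · 100 · 10 ≡ 1 (mod 631).
Since 10^d ≡ 1 (mod 631), base 10 does not prove 631 composite.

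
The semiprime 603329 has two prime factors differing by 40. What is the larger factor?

797

Since p = q + 40, we have 603329 = q(q + 40), so q² + 40q − 603329 = 0.
Discriminant: 40² + 4·603329 = 1600 + 2413316 = 2414916; √2414916 = 1554.
q = (−40 + 1554)/2 = 757, and p = q + 40 = 797.
Check: 757 · 797 = 603329.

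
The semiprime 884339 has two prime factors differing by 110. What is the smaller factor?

887

Since p = q + 110, we have 884339 = q(q + 110), so q² + 110q − 884339 = 0.
Discriminant: 110² + 4·884339 = 12100 + 3537356 = 3549456; √3549456 = 1884.
q = (−110 + 1884)/2 = 887, and p = q + 110 = 997.
Check: 887 · 997 = 884339.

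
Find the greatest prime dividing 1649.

1649 = 17 · 97
97 is prime.
So 1649 = 17 · 97; the largest prime factor is 97.

97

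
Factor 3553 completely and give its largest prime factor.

19

3553 = 11 · 323
323 = 17 · 19
19 is prime.
So 3553 = 11 · 17 · 19; the largest prime factor is 19.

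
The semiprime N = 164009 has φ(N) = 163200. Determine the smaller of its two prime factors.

401

φ(n) = (p−1)(q−1) = n − (p+q) + 1, so p + q = 164009 − 163200 + 1 = 810.
p and q are the roots of t² − 810t + 164009 = 0.
Discriminant: 810² − 4·164009 = 656100 − 656036 = 64; √64 = 8.
q = (810 − 8)/2 = 401, p = (810 + 8)/2 = 409.
Check: 401 · 409 = 164009.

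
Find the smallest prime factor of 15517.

59

15517 is odd.
Digit sum 19, not divisible by 3.
Ends in 7: not divisible by 5.
7: 15517 = 7·2216 + 5
11: 15517 = 11·1410 + 7
13: 15517 = 13·1193 + 8
17: 15517 = 17·912 + 13
19: 15517 = 19·816 + 13
23: 15517 = 23·674 + 15
29: 15517 = 29·535 + 2
31: 15517 = 31·500 + 17
37: 15517 = 37·419 + 14
41: 15517 = 41·378 + 19
43: 15517 = 43·360 + 37
47: 15517 = 47·330 + 7
53: 15517 = 53·292 + 41
59: 15517 = 59·263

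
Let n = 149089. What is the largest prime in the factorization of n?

97

149089 = 29 · 5141
5141 = 53 · 97
97 is prime.
So 149089 = 29 · 53 · 97; the largest prime factor is 97.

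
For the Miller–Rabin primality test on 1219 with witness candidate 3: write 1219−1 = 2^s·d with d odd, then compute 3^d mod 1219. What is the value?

403

1219 − 1 = 1218 = 2^1 · 609, so d = 609.
3^1 ≡ 3 (mod 1219)
3^2 ≡ 3^2 = 9 ≡ 9 (mod 1219)
3^4 ≡ 9^2 = 81 ≡ 81 (mod 1219)
3^8 ≡ 81^2 = 6561 ≡ 466 (mod 1219)
3^16 ≡ 466^2 = 217156 ≡ 174 (mod 1219)
3^32 ≡ 174^2 = 30276 ≡ 1020 (mod 1219)
3^64 ≡ 1020^2 = 1040400 ≡ 593 (mod 1219)
3^128 ≡ 593^2 = 351649 ≡ 577 (mod 1219)
3^256 ≡ 577^2 = 332929 ≡ 142 (mod 1219)
3^512 ≡ 142^2 = 20164 ≡ 660 (mod 1219)
609 = 512 + 64 + 32 + 1 in binary powers of 2.
So 3^609 ≡ 660 · 593 · 1020 · 3 ≡ 403 (mod 1219).
Squaring chain: 403; never reaches −1, so base 3 is a Miller–Rabin witness that 1219 is composite.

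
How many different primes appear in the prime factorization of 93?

2

93 = 3 · 31
93 = 3 · 31, which has 2 distinct prime factors.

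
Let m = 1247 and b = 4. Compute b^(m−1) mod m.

1

4^1 ≡ 4 (mod 1247)
4^2 ≡ 4^2 = 16 ≡ 16 (mod 1247)
4^4 ≡ 16^2 = 256 ≡ 256 (mod 1247)
4^8 ≡ 256^2 = 65536 ≡ 692 (mod 1247)
4^16 ≡ 692^2 = 478864 ≡ 16 (mod 1247)
4^32 ≡ 16^2 = 256 ≡ 256 (mod 1247)
4^64 ≡ 256^2 = 65536 ≡ 692 (mod 1247)
4^128 ≡ 692^2 = 478864 ≡ 16 (mod 1247)
4^256 ≡ 16^2 = 256 ≡ 256 (mod 1247)
4^512 ≡ 256^2 = 65536 ≡ 692 (mod 1247)
4^1024 ≡ 692^2 = 478864 ≡ 16 (mod 1247)
1246 = 1024 + 128 + 64 + 16 + 8 + 4 + 2 in binary powers of 2.
So 4^1246 ≡ 16 · 16 · 692 · 16 · 692 · 256 · 16 ≡ 1 (mod 1247).
Since the result is 1, base 4 gives no evidence that 1247 is composite.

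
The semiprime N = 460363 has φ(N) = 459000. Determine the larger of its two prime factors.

751

φ(n) = (p−1)(q−1) = n − (p+q) + 1, so p + q = 460363 − 459000 + 1 = 1364.
p and q are the roots of t² − 1364t + 460363 = 0.
Discriminant: 1364² − 4·460363 = 1860496 − 1841452 = 19044; √19044 = 138.
q = (1364 − 138)/2 = 613, p = (1364 + 138)/2 = 751.
Check: 613 · 751 = 460363.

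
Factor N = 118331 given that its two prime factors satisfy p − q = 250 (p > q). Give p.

491

Since p = q + 250, we have 118331 = q(q + 250), so q² + 250q − 118331 = 0.
Discriminant: 250² + 4·118331 = 62500 + 473324 = 535824; √535824 = 732.
q = (−250 + 732)/2 = 241, and p = q + 250 = 491.
Check: 241 · 491 = 118331.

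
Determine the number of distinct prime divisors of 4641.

4

4641 = 3 · 1547
1547 = 7 · 221
221 = 13 · 17
4641 = 3 · 7 · 13 · 17, which has 4 distinct prime factors.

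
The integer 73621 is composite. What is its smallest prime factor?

73621 is odd.
Digit sum 19, not divisible by 3.
Ends in 1: not divisible by 5.
7: 73621 = 7·10517 + 2
11: 73621 = 11·6692 + 9
13: 73621 = 13·5663 + 2
17: 73621 = 17·4330 + 11
19: 73621 = 19·3874 + 15
23: 73621 = 23·3200 + 21
29: 73621 = 29·2538 + 19
31: 73621 = 31·2374 + 27
37: 73621 = 37·1989 + 28
41: 73621 = 41·1795 + 26
43: 73621 = 43·1712 + 5
47: 73621 = 47·1566 + 19
53: 73621 = 53·1389 + 4
59: 73621 = 59·1247 + 48
61: 73621 = 61·1206 + 55
67: 73621 = 67·1098 + 55
71: 73621 = 71·1036 + 65
73: 73621 = 73·1008 + 37
79: 73621 = 79·931 + 72
83: 73621 = 83·887

83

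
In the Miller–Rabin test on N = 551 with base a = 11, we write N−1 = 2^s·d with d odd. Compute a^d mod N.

551 − 1 = 550 = 2^1 · 275, so d = 275.
11^1 ≡ 11 (mod 551)
11^2 ≡ 11^2 = 121 ≡ 121 (mod 551)
11^4 ≡ 121^2 = 14641 ≡ 315 (mod 551)
11^8 ≡ 315^2 = 99225 ≡ 45 (mod 551)
11^16 ≡ 45^2 = 2025 ≡ 372 (mod 551)
11^32 ≡ 372^2 = 138384 ≡ 83 (mod 551)
11^64 ≡ 83^2 = 6889 ≡ 277 (mod 551)
11^128 ≡ 277^2 = 76729 ≡ 140 (mod 551)
11^256 ≡ 140^2 = 19600 ≡ 315 (mod 551)
275 = 256 + 16 + 2 + 1 in binary powers of 2.
So 11^275 ≡ 315 · 372 · 121 · 11 ≡ 520 (mod 551).
Squaring chain: 520; never reaches −1, so base 11 is a Miller–Rabin witness that 551 is composite.

520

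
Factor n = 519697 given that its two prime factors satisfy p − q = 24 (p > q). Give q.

Since p = q + 24, we have 519697 = q(q + 24), so q² + 24q − 519697 = 0.
Discriminant: 24² + 4·519697 = 576 + 2078788 = 2079364; √2079364 = 1442.
q = (−24 + 1442)/2 = 709, and p = q + 24 = 733.
Check: 709 · 733 = 519697.

709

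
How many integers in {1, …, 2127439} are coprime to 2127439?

Factor: 2127439 = 73 · 151 · 193.
φ(2127439) = (73−1) · (151−1) · (193−1) = 72 · 150 · 192 = 2073600.

2073600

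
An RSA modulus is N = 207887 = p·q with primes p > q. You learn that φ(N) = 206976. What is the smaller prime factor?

φ(n) = (p−1)(q−1) = n − (p+q) + 1, so p + q = 207887 − 206976 + 1 = 912.
p and q are the roots of t² − 912t + 207887 = 0.
Discriminant: 912² − 4·207887 = 831744 − 831548 = 196; √196 = 14.
q = (912 − 14)/2 = 449, p = (912 + 14)/2 = 463.
Check: 449 · 463 = 207887.

449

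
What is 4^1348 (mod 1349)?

215

4^1 ≡ 4 (mod 1349)
4^2 ≡ 4^2 = 16 ≡ 16 (mod 1349)
4^4 ≡ 16^2 = 256 ≡ 256 (mod 1349)
4^8 ≡ 256^2 = 65536 ≡ 784 (mod 1349)
4^16 ≡ 784^2 = 614656 ≡ 861 (mod 1349)
4^32 ≡ 861^2 = 741321 ≡ 720 (mod 1349)
4^64 ≡ 720^2 = 518400 ≡ 384 (mod 1349)
4^128 ≡ 384^2 = 147456 ≡ 415 (mod 1349)
4^256 ≡ 415^2 = 172225 ≡ 902 (mod 1349)
4^512 ≡ 902^2 = 813604 ≡ 157 (mod 1349)
4^1024 ≡ 157^2 = 24649 ≡ 367 (mod 1349)
1348 = 1024 + 256 + 64 + 4 in binary powers of 2.
So 4^1348 ≡ 367 · 902 · 384 · 256 ≡ 215 (mod 1349).
Since 215 ≠ 1, base 4 is a Fermat witness: 1349 is composite.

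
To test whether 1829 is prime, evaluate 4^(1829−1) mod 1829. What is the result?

4^1 ≡ 4 (mod 1829)
4^2 ≡ 4^2 = 16 ≡ 16 (mod 1829)
4^4 ≡ 16^2 = 256 ≡ 256 (mod 1829)
4^8 ≡ 256^2 = 65536 ≡ 1521 (mod 1829)
4^16 ≡ 1521^2 = 2313441 ≡ 1585 (mod 1829)
4^32 ≡ 1585^2 = 2512225 ≡ 1008 (mod 1829)
4^64 ≡ 1008^2 = 1016064 ≡ 969 (mod 1829)
4^128 ≡ 969^2 = 938961 ≡ 684 (mod 1829)
4^256 ≡ 684^2 = 467856 ≡ 1461 (mod 1829)
4^512 ≡ 1461^2 = 2134521 ≡ 78 (mod 1829)
4^1024 ≡ 78^2 = 6084 ≡ 597 (mod 1829)
1828 = 1024 + 512 + 256 + 32 + 4 in binary powers of 2.
So 4^1828 ≡ 597 · 78 · 1461 · 1008 · 256 ≡ 653 (mod 1829).
Since 653 ≠ 1, base 4 is a Fermat witness: 1829 is composite.

653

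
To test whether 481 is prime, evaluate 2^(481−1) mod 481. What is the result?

248

2^1 ≡ 2 (mod 481)
2^2 ≡ 2^2 = 4 ≡ 4 (mod 481)
2^4 ≡ 4^2 = 16 ≡ 16 (mod 481)
2^8 ≡ 16^2 = 256 ≡ 256 (mod 481)
2^16 ≡ 256^2 = 65536 ≡ 120 (mod 481)
2^32 ≡ 120^2 = 14400 ≡ 451 (mod 481)
2^64 ≡ 451^2 = 203401 ≡ 419 (mod 481)
2^128 ≡ 419^2 = 175561 ≡ 477 (mod 481)
2^256 ≡ 477^2 = 227529 ≡ 16 (mod 481)
480 = 256 + 128 + 64 + 32 in binary powers of 2.
So 2^480 ≡ 16 · 477 · 419 · 451 ≡ 248 (mod 481).
Since 248 ≠ 1, base 2 is a Fermat witness: 481 is composite.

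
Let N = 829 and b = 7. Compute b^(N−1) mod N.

1

7^1 ≡ 7 (mod 829)
7^2 ≡ 7^2 = 49 ≡ 49 (mod 829)
7^4 ≡ 49^2 = 2401 ≡ 743 (mod 829)
7^8 ≡ 743^2 = 552049 ≡ 764 (mod 829)
7^16 ≡ 764^2 = 583696 ≡ 80 (mod 829)
7^32 ≡ 80^2 = 6400 ≡ 597 (mod 829)
7^64 ≡ 597^2 = 356409 ≡ 768 (mod 829)
7^128 ≡ 768^2 = 589824 ≡ 405 (mod 829)
7^256 ≡ 405^2 = 164025 ≡ 712 (mod 829)
7^512 ≡ 712^2 = 506944 ≡ 425 (mod 829)
828 = 512 + 256 + 32 + 16 + 8 + 4 in binary powers of 2.
So 7^828 ≡ 425 · 712 · 597 · 80 · 764 · 743 ≡ 1 (mod 829).
Since the result is 1, base 7 gives no evidence that 829 is composite.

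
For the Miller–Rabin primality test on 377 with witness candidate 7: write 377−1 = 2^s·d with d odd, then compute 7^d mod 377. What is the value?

377 − 1 = 376 = 2^3 · 47, so d = 47.
7^1 ≡ 7 (mod 377)
7^2 ≡ 7^2 = 49 ≡ 49 (mod 377)
7^4 ≡ 49^2 = 2401 ≡ 139 (mod 377)
7^8 ≡ 139^2 = 19321 ≡ 94 (mod 377)
7^16 ≡ 94^2 = 8836 ≡ 165 (mod 377)
7^32 ≡ 165^2 = 27225 ≡ 81 (mod 377)
47 = 32 + 8 + 4 + 2 + 1 in binary powers of 2.
So 7^47 ≡ 81 · 94 · 139 · 49 · 7 ≡ 132 (mod 377).
Squaring chain: 132 → 82 → 315; never reaches −1, so base 7 is a Miller–Rabin witness that 377 is composite.

132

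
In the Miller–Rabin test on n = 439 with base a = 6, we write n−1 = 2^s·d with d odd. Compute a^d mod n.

439 − 1 = 438 = 2^1 · 219, so d = 219.
6^1 ≡ 6 (mod 439)
6^2 ≡ 6^2 = 36 ≡ 36 (mod 439)
6^4 ≡ 36^2 = 1296 ≡ 418 (mod 439)
6^8 ≡ 418^2 = 174724 ≡ 2 (mod 439)
6^16 ≡ 2^2 = 4 ≡ 4 (mod 439)
6^32 ≡ 4^2 = 16 ≡ 16 (mod 439)
6^64 ≡ 16^2 = 256 ≡ 256 (mod 439)
6^128 ≡ 256^2 = 65536 ≡ 125 (mod 439)
219 = 128 + 64 + 16 + 8 + 2 + 1 in binary powers of 2.
So 6^219 ≡ 125 · 256 · 4 · 2 · 36 · 6 ≡ 438 (mod 439).
Since 6^d ≡ 438 (mod 439), base 6 does not prove 439 composite.

438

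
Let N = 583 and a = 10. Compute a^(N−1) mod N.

10^1 ≡ 10 (mod 583)
10^2 ≡ 10^2 = 100 ≡ 100 (mod 583)
10^4 ≡ 100^2 = 10000 ≡ 89 (mod 583)
10^8 ≡ 89^2 = 7921 ≡ 342 (mod 583)
10^16 ≡ 342^2 = 116964 ≡ 364 (mod 583)
10^32 ≡ 364^2 = 132496 ≡ 155 (mod 583)
10^64 ≡ 155^2 = 24025 ≡ 122 (mod 583)
10^128 ≡ 122^2 = 14884 ≡ 309 (mod 583)
10^256 ≡ 309^2 = 95481 ≡ 452 (mod 583)
10^512 ≡ 452^2 = 204304 ≡ 254 (mod 583)
582 = 512 + 64 + 4 + 2 in binary powers of 2.
So 10^582 ≡ 254 · 122 · 89 · 100 ≡ 386 (mod 583).
Since 386 ≠ 1, base 10 is a Fermat witness: 583 is composite.

386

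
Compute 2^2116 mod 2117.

1243

2^1 ≡ 2 (mod 2117)
2^2 ≡ 2^2 = 4 ≡ 4 (mod 2117)
2^4 ≡ 4^2 = 16 ≡ 16 (mod 2117)
2^8 ≡ 16^2 = 256 ≡ 256 (mod 2117)
2^16 ≡ 256^2 = 65536 ≡ 2026 (mod 2117)
2^32 ≡ 2026^2 = 4104676 ≡ 1930 (mod 2117)
2^64 ≡ 1930^2 = 3724900 ≡ 1097 (mod 2117)
2^128 ≡ 1097^2 = 1203409 ≡ 953 (mod 2117)
2^256 ≡ 953^2 = 908209 ≡ 16 (mod 2117)
2^512 ≡ 16^2 = 256 ≡ 256 (mod 2117)
2^1024 ≡ 256^2 = 65536 ≡ 2026 (mod 2117)
2^2048 ≡ 2026^2 = 4104676 ≡ 1930 (mod 2117)
2116 = 2048 + 64 + 4 in binary powers of 2.
So 2^2116 ≡ 1930 · 1097 · 16 ≡ 1243 (mod 2117).
Since 1243 ≠ 1, base 2 is a Fermat witness: 2117 is composite.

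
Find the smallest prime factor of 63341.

97

63341 is odd.
Digit sum 17, not divisible by 3.
Ends in 1: not divisible by 5.
7: 63341 = 7·9048 + 5
11: 63341 = 11·5758 + 3
13: 63341 = 13·4872 + 5
17: 63341 = 17·3725 + 16
19: 63341 = 19·3333 + 14
23: 63341 = 23·2753 + 22
29: 63341 = 29·2184 + 5
31: 63341 = 31·2043 + 8
37: 63341 = 37·1711 + 34
41: 63341 = 41·1544 + 37
43: 63341 = 43·1473 + 2
47: 63341 = 47·1347 + 32
53: 63341 = 53·1195 + 6
59: 63341 = 59·1073 + 34
61: 63341 = 61·1038 + 23
67: 63341 = 67·945 + 26
71: 63341 = 71·892 + 9
73: 63341 = 73·867 + 50
79: 63341 = 79·801 + 62
83: 63341 = 83·763 + 12
89: 63341 = 89·711 + 62
97: 63341 = 97·653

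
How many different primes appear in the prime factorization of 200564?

5

200564 = 2^2 · 50141
50141 = 7 · 7163
7163 = 13 · 551
551 = 19 · 29
200564 = 2^2 · 7 · 13 · 19 · 29, which has 5 distinct prime factors.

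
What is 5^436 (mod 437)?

5^1 ≡ 5 (mod 437)
5^2 ≡ 5^2 = 25 ≡ 25 (mod 437)
5^4 ≡ 25^2 = 625 ≡ 188 (mod 437)
5^8 ≡ 188^2 = 35344 ≡ 384 (mod 437)
5^16 ≡ 384^2 = 147456 ≡ 187 (mod 437)
5^32 ≡ 187^2 = 34969 ≡ 9 (mod 437)
5^64 ≡ 9^2 = 81 ≡ 81 (mod 437)
5^128 ≡ 81^2 = 6561 ≡ 6 (mod 437)
5^256 ≡ 6^2 = 36 ≡ 36 (mod 437)
436 = 256 + 128 + 32 + 16 + 4 in binary powers of 2.
So 5^436 ≡ 36 · 6 · 9 · 187 · 188 ≡ 397 (mod 437).
Since 397 ≠ 1, base 5 is a Fermat witness: 437 is composite.

397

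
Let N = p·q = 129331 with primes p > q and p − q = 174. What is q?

Since p = q + 174, we have 129331 = q(q + 174), so q² + 174q − 129331 = 0.
Discriminant: 174² + 4·129331 = 30276 + 517324 = 547600; √547600 = 740.
q = (−174 + 740)/2 = 283, and p = q + 174 = 457.
Check: 283 · 457 = 129331.

283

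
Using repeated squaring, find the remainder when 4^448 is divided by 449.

1

4^1 ≡ 4 (mod 449)
4^2 ≡ 4^2 = 16 ≡ 16 (mod 449)
4^4 ≡ 16^2 = 256 ≡ 256 (mod 449)
4^8 ≡ 256^2 = 65536 ≡ 431 (mod 449)
4^16 ≡ 431^2 = 185761 ≡ 324 (mod 449)
4^32 ≡ 324^2 = 104976 ≡ 359 (mod 449)
4^64 ≡ 359^2 = 128881 ≡ 18 (mod 449)
4^128 ≡ 18^2 = 324 ≡ 324 (mod 449)
4^256 ≡ 324^2 = 104976 ≡ 359 (mod 449)
448 = 256 + 128 + 64 in binary powers of 2.
So 4^448 ≡ 359 · 324 · 18 ≡ 1 (mod 449).
Since the result is 1, base 4 gives no evidence that 449 is composite.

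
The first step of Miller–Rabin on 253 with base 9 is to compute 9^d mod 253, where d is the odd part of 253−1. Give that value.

253 − 1 = 252 = 2^2 · 63, so d = 63.
9^1 ≡ 9 (mod 253)
9^2 ≡ 9^2 = 81 ≡ 81 (mod 253)
9^4 ≡ 81^2 = 6561 ≡ 236 (mod 253)
9^8 ≡ 236^2 = 55696 ≡ 36 (mod 253)
9^16 ≡ 36^2 = 1296 ≡ 31 (mod 253)
9^32 ≡ 31^2 = 961 ≡ 202 (mod 253)
63 = 32 + 16 + 8 + 4 + 2 + 1 in binary powers of 2.
So 9^63 ≡ 202 · 31 · 36 · 236 · 81 · 9 ≡ 36 (mod 253).
Squaring chain: 36 → 31; never reaches −1, so base 9 is a Miller–Rabin witness that 253 is composite.

36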